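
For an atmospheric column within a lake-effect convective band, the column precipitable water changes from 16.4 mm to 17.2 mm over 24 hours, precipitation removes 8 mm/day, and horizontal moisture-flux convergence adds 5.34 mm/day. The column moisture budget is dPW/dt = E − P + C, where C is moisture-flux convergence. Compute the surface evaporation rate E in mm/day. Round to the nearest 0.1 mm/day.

dPW/dt = (17.2 − 16.4) mm / (24/24 day) = +0.800 mm/day.
E = dPW/dt + P − C = (+0.800) + 8 − (5.34) = 3.5 mm/day.

E ≈ 3.5 mm/day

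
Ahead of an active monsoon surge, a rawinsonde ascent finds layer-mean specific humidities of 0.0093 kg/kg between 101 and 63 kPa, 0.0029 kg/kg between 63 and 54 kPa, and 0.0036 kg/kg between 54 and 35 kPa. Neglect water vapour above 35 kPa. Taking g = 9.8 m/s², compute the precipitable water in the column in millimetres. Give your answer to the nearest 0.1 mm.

PW ≈ 45.7 mm

Precipitable water is the column-integrated vapour mass per unit area: PW = (1/g) Σ q̄ Δp, with q in kg/kg and Δp in Pa (1 kg/m² of water = 1 mm).
Layer 101–63 kPa: Δp = 380 hPa = 38000 Pa, q̄ = 0.0093 kg/kg → 0.0093 × 38000 / 9.8 = 36.06 mm
Layer 63–54 kPa: Δp = 90 hPa = 9000 Pa, q̄ = 0.0029 kg/kg → 0.0029 × 9000 / 9.8 = 2.66 mm
Layer 54–35 kPa: Δp = 190 hPa = 19000 Pa, q̄ = 0.0036 kg/kg → 0.0036 × 19000 / 9.8 = 6.98 mm
PW = 36.06 + 2.66 + 6.98 = 45.70 ≈ 45.7 mm.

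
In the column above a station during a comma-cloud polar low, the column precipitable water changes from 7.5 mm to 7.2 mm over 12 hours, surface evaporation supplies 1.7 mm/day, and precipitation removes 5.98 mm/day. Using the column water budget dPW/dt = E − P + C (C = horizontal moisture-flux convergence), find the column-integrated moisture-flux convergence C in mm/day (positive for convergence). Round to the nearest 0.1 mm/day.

C ≈ 3.7 mm/day

dPW/dt = (7.2 − 7.5) mm / (12/24 day) = -0.600 mm/day.
C = dPW/dt − E + P = (-0.600) − 1.7 + 5.98 = 3.7 mm/day.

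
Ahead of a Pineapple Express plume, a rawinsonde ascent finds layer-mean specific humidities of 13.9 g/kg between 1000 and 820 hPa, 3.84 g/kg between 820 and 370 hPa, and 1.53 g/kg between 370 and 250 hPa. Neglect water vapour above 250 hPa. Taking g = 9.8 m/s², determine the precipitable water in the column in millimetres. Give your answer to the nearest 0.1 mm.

Precipitable water is the column-integrated vapour mass per unit area: PW = (1/g) Σ q̄ Δp, with q in kg/kg and Δp in Pa (1 kg/m² of water = 1 mm).
Layer 1000–820 hPa: Δp = 180 hPa = 18000 Pa, q̄ = 0.0139 kg/kg → 0.0139 × 18000 / 9.8 = 25.53 mm
Layer 820–370 hPa: Δp = 450 hPa = 45000 Pa, q̄ = 0.00384 kg/kg → 0.00384 × 45000 / 9.8 = 17.63 mm
Layer 370–250 hPa: Δp = 120 hPa = 12000 Pa, q̄ = 0.00153 kg/kg → 0.00153 × 12000 / 9.8 = 1.87 mm
PW = 25.53 + 17.63 + 1.87 = 45.03 ≈ 45.0 mm.

PW ≈ 45.0 mm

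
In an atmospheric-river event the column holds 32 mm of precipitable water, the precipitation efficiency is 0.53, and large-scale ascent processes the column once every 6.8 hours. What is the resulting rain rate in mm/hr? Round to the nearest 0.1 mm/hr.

R ≈ 2.5 mm/hr

Each overturning extracts ε × PW = 0.53 × 32 = 16.96 mm.
Rate = ε·PW / τ = 16.96 / 6.8 h = 2.5 mm/hr.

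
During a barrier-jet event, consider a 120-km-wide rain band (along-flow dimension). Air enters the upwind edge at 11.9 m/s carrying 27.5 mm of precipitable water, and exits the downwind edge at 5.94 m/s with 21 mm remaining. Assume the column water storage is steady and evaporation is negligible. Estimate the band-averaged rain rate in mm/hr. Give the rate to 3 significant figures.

Column moisture flux per unit crosswind length is F = V × PW.
Inflow: F_in = 11.9 × 27.5 = 327.25 mm·m/s
Outflow: F_out = 5.94 × 21 = 124.74 mm·m/s
Steady-state rate R = (F_in − F_out)/L = (327.25 − 124.74) / 120000 m = 1.688e-03 mm/s.
R = 1.688e-03 × 3600 = 6.08 mm/hr.

R ≈ 6.08 mm/hr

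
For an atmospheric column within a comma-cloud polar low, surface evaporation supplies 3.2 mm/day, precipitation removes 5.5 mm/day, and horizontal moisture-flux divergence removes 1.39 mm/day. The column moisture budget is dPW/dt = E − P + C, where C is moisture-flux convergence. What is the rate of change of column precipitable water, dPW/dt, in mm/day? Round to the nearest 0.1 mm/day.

dPW/dt = E − P + C = 3.2 − 5.5 + (-1.39) = -3.7 mm/day.

dPW/dt ≈ -3.7 mm/day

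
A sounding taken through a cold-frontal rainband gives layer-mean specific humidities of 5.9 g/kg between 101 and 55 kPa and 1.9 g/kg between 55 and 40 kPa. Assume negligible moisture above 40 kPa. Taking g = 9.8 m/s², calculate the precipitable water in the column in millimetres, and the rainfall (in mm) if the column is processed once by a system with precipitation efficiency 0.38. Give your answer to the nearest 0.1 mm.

Precipitable water is the column-integrated vapour mass per unit area: PW = (1/g) Σ q̄ Δp, with q in kg/kg and Δp in Pa (1 kg/m² of water = 1 mm).
Layer 101–55 kPa: Δp = 460 hPa = 46000 Pa, q̄ = 0.0059 kg/kg → 0.0059 × 46000 / 9.8 = 27.69 mm
Layer 55–40 kPa: Δp = 150 hPa = 15000 Pa, q̄ = 0.0019 kg/kg → 0.0019 × 15000 / 9.8 = 2.91 mm
PW = 27.69 + 2.91 = 30.60 ≈ 30.6 mm.
Rainfall = ε × PW = 0.38 × 30.6 = 11.6 mm.

PW ≈ 30.6 mm; rainfall ≈ 11.6 mm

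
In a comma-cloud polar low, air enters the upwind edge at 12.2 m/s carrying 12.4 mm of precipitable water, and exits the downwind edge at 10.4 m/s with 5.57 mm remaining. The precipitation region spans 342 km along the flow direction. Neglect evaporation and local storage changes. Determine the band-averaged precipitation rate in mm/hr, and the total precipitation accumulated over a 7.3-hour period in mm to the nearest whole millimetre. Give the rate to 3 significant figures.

Column moisture flux per unit crosswind length is F = V × PW.
Inflow: F_in = 12.2 × 12.4 = 151.28 mm·m/s
Outflow: F_out = 10.4 × 5.57 = 57.928 mm·m/s
Steady-state rate R = (F_in − F_out)/L = (151.28 − 57.928) / 342000 m = 2.730e-04 mm/s.
R = 2.730e-04 × 3600 = 0.983 mm/hr.
Over 7.3 h: total = 0.983 × 7.3 = 7.1759 ≈ 7 mm.

R ≈ 0.983 mm/hr; total ≈ 7 mm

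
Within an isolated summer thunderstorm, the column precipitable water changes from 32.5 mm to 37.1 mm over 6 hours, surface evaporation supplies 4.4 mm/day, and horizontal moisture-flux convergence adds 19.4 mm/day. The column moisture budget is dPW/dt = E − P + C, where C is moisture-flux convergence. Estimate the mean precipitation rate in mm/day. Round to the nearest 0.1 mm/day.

P ≈ 5.4 mm/day

dPW/dt = (37.1 − 32.5) mm / (6/24 day) = +18.400 mm/day.
P = E + C − dPW/dt = 4.4 + (19.4) − (+18.400) = 5.4 mm/day.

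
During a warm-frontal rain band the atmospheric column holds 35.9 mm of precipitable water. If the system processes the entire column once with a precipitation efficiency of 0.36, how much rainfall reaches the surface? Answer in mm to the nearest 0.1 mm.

Rainfall = ε × PW = 0.36 × 35.9 = 12.9 mm.

rainfall ≈ 12.9 mm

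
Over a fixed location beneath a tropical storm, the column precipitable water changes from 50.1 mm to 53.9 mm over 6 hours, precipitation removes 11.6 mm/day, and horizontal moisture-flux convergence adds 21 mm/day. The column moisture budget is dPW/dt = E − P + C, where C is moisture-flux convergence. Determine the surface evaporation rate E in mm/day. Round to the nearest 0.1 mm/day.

dPW/dt = (53.9 − 50.1) mm / (6/24 day) = +15.200 mm/day.
E = dPW/dt + P − C = (+15.200) + 11.6 − (21) = 5.8 mm/day.

E ≈ 5.8 mm/day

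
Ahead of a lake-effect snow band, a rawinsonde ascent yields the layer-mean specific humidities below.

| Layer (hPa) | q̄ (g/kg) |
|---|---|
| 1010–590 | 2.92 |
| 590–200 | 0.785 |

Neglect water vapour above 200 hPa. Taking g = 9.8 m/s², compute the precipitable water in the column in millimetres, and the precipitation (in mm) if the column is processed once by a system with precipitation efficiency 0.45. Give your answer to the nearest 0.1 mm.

PW ≈ 15.6 mm; precipitation ≈ 7.0 mm

Precipitable water is the column-integrated vapour mass per unit area: PW = (1/g) Σ q̄ Δp, with q in kg/kg and Δp in Pa (1 kg/m² of water = 1 mm).
Layer 1010–590 hPa: Δp = 420 hPa = 42000 Pa, q̄ = 0.00292 kg/kg → 0.00292 × 42000 / 9.8 = 12.51 mm
Layer 590–200 hPa: Δp = 390 hPa = 39000 Pa, q̄ = 0.000785 kg/kg → 0.000785 × 39000 / 9.8 = 3.12 mm
PW = 12.51 + 3.12 = 15.63 ≈ 15.6 mm.
Precipitation = ε × PW = 0.45 × 15.6 = 7.0 mm.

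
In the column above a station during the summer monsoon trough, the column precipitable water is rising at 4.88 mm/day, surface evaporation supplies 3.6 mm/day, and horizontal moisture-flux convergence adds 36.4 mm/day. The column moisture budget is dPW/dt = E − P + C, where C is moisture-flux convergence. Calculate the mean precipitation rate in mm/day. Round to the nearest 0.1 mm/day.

P ≈ 35.1 mm/day

dPW/dt = +4.88 mm/day.
P = E + C − dPW/dt = 3.6 + (36.4) − (+4.88) = 35.1 mm/day.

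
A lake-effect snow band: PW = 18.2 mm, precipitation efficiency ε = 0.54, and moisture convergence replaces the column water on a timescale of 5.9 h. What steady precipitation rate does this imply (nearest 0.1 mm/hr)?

Each overturning extracts ε × PW = 0.54 × 18.2 = 9.828 mm.
Rate = ε·PW / τ = 9.828 / 5.9 h = 1.7 mm/hr.

R ≈ 1.7 mm/hr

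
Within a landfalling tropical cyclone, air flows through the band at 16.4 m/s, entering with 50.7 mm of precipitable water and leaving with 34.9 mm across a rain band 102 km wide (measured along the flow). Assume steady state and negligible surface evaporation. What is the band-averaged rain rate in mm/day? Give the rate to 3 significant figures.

Column moisture flux per unit crosswind length is F = V × PW.
Inflow: F_in = 16.4 × 50.7 = 831.48 mm·m/s
Outflow: F_out = 16.4 × 34.9 = 572.36 mm·m/s
Steady-state rate R = (F_in − F_out)/L = (831.48 − 572.36) / 102000 m = 2.540e-03 mm/s.
R = 2.540e-03 × 3600 × 24 = 219 mm/day.

R ≈ 219 mm/day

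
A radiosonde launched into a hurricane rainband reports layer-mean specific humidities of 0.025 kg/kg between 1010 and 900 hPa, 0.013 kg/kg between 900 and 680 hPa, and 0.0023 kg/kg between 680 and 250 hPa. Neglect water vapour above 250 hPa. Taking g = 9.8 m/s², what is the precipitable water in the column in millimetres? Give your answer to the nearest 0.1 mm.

Precipitable water is the column-integrated vapour mass per unit area: PW = (1/g) Σ q̄ Δp, with q in kg/kg and Δp in Pa (1 kg/m² of water = 1 mm).
Layer 1010–900 hPa: Δp = 110 hPa = 11000 Pa, q̄ = 0.025 kg/kg → 0.025 × 11000 / 9.8 = 28.06 mm
Layer 900–680 hPa: Δp = 220 hPa = 22000 Pa, q̄ = 0.013 kg/kg → 0.013 × 22000 / 9.8 = 29.18 mm
Layer 680–250 hPa: Δp = 430 hPa = 43000 Pa, q̄ = 0.0023 kg/kg → 0.0023 × 43000 / 9.8 = 10.09 mm
PW = 28.06 + 29.18 + 10.09 = 67.33 ≈ 67.3 mm.

PW ≈ 67.3 mm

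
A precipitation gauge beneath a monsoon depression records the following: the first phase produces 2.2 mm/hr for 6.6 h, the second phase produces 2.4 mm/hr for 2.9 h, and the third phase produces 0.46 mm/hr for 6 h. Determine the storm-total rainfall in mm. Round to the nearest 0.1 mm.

Total = Σ Rᵢ Δtᵢ = 2.2 × 6.6 + 2.4 × 2.9 + 0.46 × 6
      = 14.52 + 6.96 + 2.76 = 24.2 mm.

total ≈ 24.2 mm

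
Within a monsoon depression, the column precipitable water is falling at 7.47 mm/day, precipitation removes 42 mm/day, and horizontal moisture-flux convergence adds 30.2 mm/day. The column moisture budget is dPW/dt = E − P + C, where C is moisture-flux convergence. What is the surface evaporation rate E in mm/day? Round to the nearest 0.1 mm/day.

E ≈ 4.3 mm/day

dPW/dt = -7.47 mm/day.
E = dPW/dt + P − C = (-7.47) + 42 − (30.2) = 4.3 mm/day.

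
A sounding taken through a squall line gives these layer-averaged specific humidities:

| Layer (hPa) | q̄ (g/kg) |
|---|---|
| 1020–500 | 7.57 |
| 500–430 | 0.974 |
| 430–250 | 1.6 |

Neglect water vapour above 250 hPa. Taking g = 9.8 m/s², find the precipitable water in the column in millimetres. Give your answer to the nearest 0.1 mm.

PW ≈ 43.8 mm

Precipitable water is the column-integrated vapour mass per unit area: PW = (1/g) Σ q̄ Δp, with q in kg/kg and Δp in Pa (1 kg/m² of water = 1 mm).
Layer 1020–500 hPa: Δp = 520 hPa = 52000 Pa, q̄ = 0.00757 kg/kg → 0.00757 × 52000 / 9.8 = 40.17 mm
Layer 500–430 hPa: Δp = 70 hPa = 7000 Pa, q̄ = 0.000974 kg/kg → 0.000974 × 7000 / 9.8 = 0.70 mm
Layer 430–250 hPa: Δp = 180 hPa = 18000 Pa, q̄ = 0.0016 kg/kg → 0.0016 × 18000 / 9.8 = 2.94 mm
PW = 40.17 + 0.70 + 2.94 = 43.81 ≈ 43.8 mm.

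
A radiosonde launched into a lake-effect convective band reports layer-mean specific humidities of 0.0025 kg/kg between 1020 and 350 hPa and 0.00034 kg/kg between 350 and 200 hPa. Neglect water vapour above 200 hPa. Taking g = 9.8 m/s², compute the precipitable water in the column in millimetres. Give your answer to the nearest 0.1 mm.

PW ≈ 17.6 mm

Precipitable water is the column-integrated vapour mass per unit area: PW = (1/g) Σ q̄ Δp, with q in kg/kg and Δp in Pa (1 kg/m² of water = 1 mm).
Layer 1020–350 hPa: Δp = 670 hPa = 67000 Pa, q̄ = 0.0025 kg/kg → 0.0025 × 67000 / 9.8 = 17.09 mm
Layer 350–200 hPa: Δp = 150 hPa = 15000 Pa, q̄ = 0.00034 kg/kg → 0.00034 × 15000 / 9.8 = 0.52 mm
PW = 17.09 + 0.52 = 17.61 ≈ 17.6 mm.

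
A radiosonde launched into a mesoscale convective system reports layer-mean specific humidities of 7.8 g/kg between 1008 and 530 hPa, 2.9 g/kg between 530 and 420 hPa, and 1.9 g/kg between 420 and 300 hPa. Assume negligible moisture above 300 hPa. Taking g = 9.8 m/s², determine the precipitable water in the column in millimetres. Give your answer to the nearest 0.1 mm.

PW ≈ 43.6 mm

Precipitable water is the column-integrated vapour mass per unit area: PW = (1/g) Σ q̄ Δp, with q in kg/kg and Δp in Pa (1 kg/m² of water = 1 mm).
Layer 1008–530 hPa: Δp = 478 hPa = 47800 Pa, q̄ = 0.0078 kg/kg → 0.0078 × 47800 / 9.8 = 38.04 mm
Layer 530–420 hPa: Δp = 110 hPa = 11000 Pa, q̄ = 0.0029 kg/kg → 0.0029 × 11000 / 9.8 = 3.26 mm
Layer 420–300 hPa: Δp = 120 hPa = 12000 Pa, q̄ = 0.0019 kg/kg → 0.0019 × 12000 / 9.8 = 2.33 mm
PW = 38.04 + 3.26 + 2.33 = 43.63 ≈ 43.6 mm.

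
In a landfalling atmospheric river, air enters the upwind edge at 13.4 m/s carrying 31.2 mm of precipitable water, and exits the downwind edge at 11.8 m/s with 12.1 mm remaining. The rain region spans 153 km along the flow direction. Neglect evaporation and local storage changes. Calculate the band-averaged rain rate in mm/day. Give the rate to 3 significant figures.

Column moisture flux per unit crosswind length is F = V × PW.
Inflow: F_in = 13.4 × 31.2 = 418.08 mm·m/s
Outflow: F_out = 11.8 × 12.1 = 142.78 mm·m/s
Steady-state rate R = (F_in − F_out)/L = (418.08 − 142.78) / 153000 m = 1.799e-03 mm/s.
R = 1.799e-03 × 3600 × 24 = 155 mm/day.

R ≈ 155 mm/day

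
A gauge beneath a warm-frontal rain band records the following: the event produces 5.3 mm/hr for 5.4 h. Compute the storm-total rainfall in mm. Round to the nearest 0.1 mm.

total ≈ 28.6 mm

Total = Σ Rᵢ Δtᵢ = 5.3 × 5.4
      = 28.62 = 28.6 mm.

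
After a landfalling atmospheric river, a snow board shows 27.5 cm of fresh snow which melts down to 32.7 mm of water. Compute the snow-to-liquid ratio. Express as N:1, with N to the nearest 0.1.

Ratio = snow depth / SWE = 275 mm / 32.7 mm = 8.4, i.e. 8.4:1.

ratio ≈ 8.4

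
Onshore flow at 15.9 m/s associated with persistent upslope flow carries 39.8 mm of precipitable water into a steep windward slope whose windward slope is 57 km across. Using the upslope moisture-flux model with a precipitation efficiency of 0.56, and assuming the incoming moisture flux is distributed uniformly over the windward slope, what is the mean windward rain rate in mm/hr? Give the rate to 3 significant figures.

R ≈ 22.4 mm/hr

Incoming column moisture flux per unit ridge length: F = V × PW = 15.9 × 39.8 = 632.82 mm·m/s.
Spread over the 57 km slope with efficiency ε = 0.56: R = ε·F/W = 0.56 × 632.82 / 57000 m = 6.217e-03 mm/s.
R = 6.217e-03 × 3600 = 22.4 mm/hr.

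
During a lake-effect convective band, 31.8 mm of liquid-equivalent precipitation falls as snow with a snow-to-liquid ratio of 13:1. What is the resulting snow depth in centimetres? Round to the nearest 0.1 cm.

snow depth ≈ 41.3 cm

Snow depth = liquid × ratio = 31.8 mm × 13 = 413.4 mm = 41.3 cm.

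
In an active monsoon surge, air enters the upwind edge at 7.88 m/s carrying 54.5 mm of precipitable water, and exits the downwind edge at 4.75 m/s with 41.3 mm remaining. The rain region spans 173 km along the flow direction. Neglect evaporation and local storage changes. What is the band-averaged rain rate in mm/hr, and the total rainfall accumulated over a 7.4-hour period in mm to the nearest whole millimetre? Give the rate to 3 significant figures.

Column moisture flux per unit crosswind length is F = V × PW.
Inflow: F_in = 7.88 × 54.5 = 429.46 mm·m/s
Outflow: F_out = 4.75 × 41.3 = 196.175 mm·m/s
Steady-state rate R = (F_in − F_out)/L = (429.46 − 196.175) / 173000 m = 1.348e-03 mm/s.
R = 1.348e-03 × 3600 = 4.85 mm/hr.
Over 7.4 h: total = 4.85 × 7.4 = 35.89 ≈ 36 mm.

R ≈ 4.85 mm/hr; total ≈ 36 mm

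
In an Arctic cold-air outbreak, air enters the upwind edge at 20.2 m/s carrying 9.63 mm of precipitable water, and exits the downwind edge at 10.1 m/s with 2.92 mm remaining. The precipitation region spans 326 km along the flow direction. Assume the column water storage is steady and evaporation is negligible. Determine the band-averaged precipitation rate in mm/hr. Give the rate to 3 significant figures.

R ≈ 1.82 mm/hr

Column moisture flux per unit crosswind length is F = V × PW.
Inflow: F_in = 20.2 × 9.63 = 194.526 mm·m/s
Outflow: F_out = 10.1 × 2.92 = 29.492 mm·m/s
Steady-state rate R = (F_in − F_out)/L = (194.526 − 29.492) / 326000 m = 5.062e-04 mm/s.
R = 5.062e-04 × 3600 = 1.82 mm/hr.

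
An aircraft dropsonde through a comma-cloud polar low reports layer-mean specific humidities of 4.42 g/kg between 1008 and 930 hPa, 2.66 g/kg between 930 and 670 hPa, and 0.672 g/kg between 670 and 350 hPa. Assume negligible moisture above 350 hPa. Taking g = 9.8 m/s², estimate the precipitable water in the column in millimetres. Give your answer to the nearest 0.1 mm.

PW ≈ 12.8 mm

Precipitable water is the column-integrated vapour mass per unit area: PW = (1/g) Σ q̄ Δp, with q in kg/kg and Δp in Pa (1 kg/m² of water = 1 mm).
Layer 1008–930 hPa: Δp = 78 hPa = 7800 Pa, q̄ = 0.00442 kg/kg → 0.00442 × 7800 / 9.8 = 3.52 mm
Layer 930–670 hPa: Δp = 260 hPa = 26000 Pa, q̄ = 0.00266 kg/kg → 0.00266 × 26000 / 9.8 = 7.06 mm
Layer 670–350 hPa: Δp = 320 hPa = 32000 Pa, q̄ = 0.000672 kg/kg → 0.000672 × 32000 / 9.8 = 2.19 mm
PW = 3.52 + 7.06 + 2.19 = 12.77 ≈ 12.8 mm.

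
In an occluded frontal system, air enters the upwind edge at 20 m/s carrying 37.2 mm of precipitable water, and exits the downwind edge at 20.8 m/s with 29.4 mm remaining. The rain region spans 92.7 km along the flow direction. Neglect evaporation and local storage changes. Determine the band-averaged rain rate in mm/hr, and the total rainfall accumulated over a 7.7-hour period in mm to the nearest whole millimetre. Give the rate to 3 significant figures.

Column moisture flux per unit crosswind length is F = V × PW.
Inflow: F_in = 20 × 37.2 = 744 mm·m/s
Outflow: F_out = 20.8 × 29.4 = 611.52 mm·m/s
Steady-state rate R = (F_in − F_out)/L = (744 − 611.52) / 92700 m = 1.429e-03 mm/s.
R = 1.429e-03 × 3600 = 5.14 mm/hr.
Over 7.7 h: total = 5.14 × 7.7 = 39.578 ≈ 40 mm.

R ≈ 5.14 mm/hr; total ≈ 40 mm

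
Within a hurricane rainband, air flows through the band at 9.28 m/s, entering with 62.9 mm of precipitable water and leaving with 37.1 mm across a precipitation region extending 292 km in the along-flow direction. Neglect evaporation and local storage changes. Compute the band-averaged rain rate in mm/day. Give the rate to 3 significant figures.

Column moisture flux per unit crosswind length is F = V × PW.
Inflow: F_in = 9.28 × 62.9 = 583.712 mm·m/s
Outflow: F_out = 9.28 × 37.1 = 344.288 mm·m/s
Steady-state rate R = (F_in − F_out)/L = (583.712 − 344.288) / 292000 m = 8.199e-04 mm/s.
R = 8.199e-04 × 3600 × 24 = 70.8 mm/day.

R ≈ 70.8 mm/day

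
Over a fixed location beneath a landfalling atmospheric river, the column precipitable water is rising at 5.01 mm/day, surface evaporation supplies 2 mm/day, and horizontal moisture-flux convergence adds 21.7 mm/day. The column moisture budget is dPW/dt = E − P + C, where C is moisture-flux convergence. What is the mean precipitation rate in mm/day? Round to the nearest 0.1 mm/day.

P ≈ 18.7 mm/day

dPW/dt = +5.01 mm/day.
P = E + C − dPW/dt = 2 + (21.7) − (+5.01) = 18.7 mm/day.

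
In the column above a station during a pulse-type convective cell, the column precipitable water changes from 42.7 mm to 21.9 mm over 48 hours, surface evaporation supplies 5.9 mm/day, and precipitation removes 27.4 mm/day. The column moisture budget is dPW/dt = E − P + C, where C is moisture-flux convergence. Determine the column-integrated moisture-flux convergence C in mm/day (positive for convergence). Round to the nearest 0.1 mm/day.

C ≈ 11.1 mm/day

dPW/dt = (21.9 − 42.7) mm / (48/24 day) = -10.400 mm/day.
C = dPW/dt − E + P = (-10.400) − 5.9 + 27.4 = 11.1 mm/day.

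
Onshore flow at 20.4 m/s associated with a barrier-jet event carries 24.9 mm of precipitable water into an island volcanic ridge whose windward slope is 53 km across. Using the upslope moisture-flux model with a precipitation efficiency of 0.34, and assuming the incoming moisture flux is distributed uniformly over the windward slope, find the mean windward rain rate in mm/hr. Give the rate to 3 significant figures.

Incoming column moisture flux per unit ridge length: F = V × PW = 20.4 × 24.9 = 507.96 mm·m/s.
Spread over the 53 km slope with efficiency ε = 0.34: R = ε·F/W = 0.34 × 507.96 / 53000 m = 3.259e-03 mm/s.
R = 3.259e-03 × 3600 = 11.7 mm/hr.

R ≈ 11.7 mm/hr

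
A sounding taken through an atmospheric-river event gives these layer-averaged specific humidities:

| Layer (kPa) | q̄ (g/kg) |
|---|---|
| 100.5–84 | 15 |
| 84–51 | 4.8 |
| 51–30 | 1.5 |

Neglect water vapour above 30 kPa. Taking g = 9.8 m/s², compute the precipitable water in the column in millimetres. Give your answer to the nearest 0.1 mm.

Precipitable water is the column-integrated vapour mass per unit area: PW = (1/g) Σ q̄ Δp, with q in kg/kg and Δp in Pa (1 kg/m² of water = 1 mm).
Layer 100.5–84 kPa: Δp = 165 hPa = 16500 Pa, q̄ = 0.015 kg/kg → 0.015 × 16500 / 9.8 = 25.26 mm
Layer 84–51 kPa: Δp = 330 hPa = 33000 Pa, q̄ = 0.0048 kg/kg → 0.0048 × 33000 / 9.8 = 16.16 mm
Layer 51–30 kPa: Δp = 210 hPa = 21000 Pa, q̄ = 0.0015 kg/kg → 0.0015 × 21000 / 9.8 = 3.21 mm
PW = 25.26 + 16.16 + 3.21 = 44.63 ≈ 44.6 mm.

PW ≈ 44.6 mm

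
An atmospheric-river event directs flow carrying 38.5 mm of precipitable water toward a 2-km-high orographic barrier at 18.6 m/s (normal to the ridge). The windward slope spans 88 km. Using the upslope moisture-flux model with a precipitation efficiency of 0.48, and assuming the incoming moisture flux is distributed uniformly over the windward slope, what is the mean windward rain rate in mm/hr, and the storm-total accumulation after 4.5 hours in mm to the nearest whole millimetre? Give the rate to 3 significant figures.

Incoming column moisture flux per unit ridge length: F = V × PW = 18.6 × 38.5 = 716.1 mm·m/s.
Spread over the 88 km slope with efficiency ε = 0.48: R = ε·F/W = 0.48 × 716.1 / 88000 m = 3.906e-03 mm/s.
R = 3.906e-03 × 3600 = 14.1 mm/hr.
Over 4.5 h: total = 14.1 × 4.5 = 63.45 ≈ 63 mm.

R ≈ 14.1 mm/hr; total ≈ 63 mm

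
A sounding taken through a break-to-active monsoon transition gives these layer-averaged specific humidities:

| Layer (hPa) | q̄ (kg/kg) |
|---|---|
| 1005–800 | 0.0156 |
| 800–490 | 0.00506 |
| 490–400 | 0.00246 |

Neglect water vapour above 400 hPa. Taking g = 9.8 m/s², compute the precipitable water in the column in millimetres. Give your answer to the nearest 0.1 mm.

Precipitable water is the column-integrated vapour mass per unit area: PW = (1/g) Σ q̄ Δp, with q in kg/kg and Δp in Pa (1 kg/m² of water = 1 mm).
Layer 1005–800 hPa: Δp = 205 hPa = 20500 Pa, q̄ = 0.0156 kg/kg → 0.0156 × 20500 / 9.8 = 32.63 mm
Layer 800–490 hPa: Δp = 310 hPa = 31000 Pa, q̄ = 0.00506 kg/kg → 0.00506 × 31000 / 9.8 = 16.01 mm
Layer 490–400 hPa: Δp = 90 hPa = 9000 Pa, q̄ = 0.00246 kg/kg → 0.00246 × 9000 / 9.8 = 2.26 mm
PW = 32.63 + 16.01 + 2.26 = 50.90 ≈ 50.9 mm.

PW ≈ 50.9 mm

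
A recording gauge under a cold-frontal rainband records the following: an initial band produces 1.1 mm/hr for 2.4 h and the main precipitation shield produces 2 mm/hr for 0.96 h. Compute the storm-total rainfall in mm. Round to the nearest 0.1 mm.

Total = Σ Rᵢ Δtᵢ = 1.1 × 2.4 + 2 × 0.96
      = 2.64 + 1.92 = 4.6 mm.

total ≈ 4.6 mm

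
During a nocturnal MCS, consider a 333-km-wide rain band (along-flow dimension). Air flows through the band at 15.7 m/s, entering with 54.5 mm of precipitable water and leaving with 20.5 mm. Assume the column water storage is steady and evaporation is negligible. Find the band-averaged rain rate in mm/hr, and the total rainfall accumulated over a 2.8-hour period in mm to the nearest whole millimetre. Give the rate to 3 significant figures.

R ≈ 5.77 mm/hr; total ≈ 16 mm

Column moisture flux per unit crosswind length is F = V × PW.
Inflow: F_in = 15.7 × 54.5 = 855.65 mm·m/s
Outflow: F_out = 15.7 × 20.5 = 321.85 mm·m/s
Steady-state rate R = (F_in − F_out)/L = (855.65 − 321.85) / 333000 m = 1.603e-03 mm/s.
R = 1.603e-03 × 3600 = 5.77 mm/hr.
Over 2.8 h: total = 5.77 × 2.8 = 16.156 ≈ 16 mm.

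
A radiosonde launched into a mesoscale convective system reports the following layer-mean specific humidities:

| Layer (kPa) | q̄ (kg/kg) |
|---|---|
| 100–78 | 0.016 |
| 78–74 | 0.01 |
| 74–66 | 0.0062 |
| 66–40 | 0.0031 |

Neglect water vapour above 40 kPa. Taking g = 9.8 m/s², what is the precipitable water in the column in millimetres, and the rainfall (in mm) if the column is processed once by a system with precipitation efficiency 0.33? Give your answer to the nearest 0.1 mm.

PW ≈ 53.3 mm; rainfall ≈ 17.6 mm

Precipitable water is the column-integrated vapour mass per unit area: PW = (1/g) Σ q̄ Δp, with q in kg/kg and Δp in Pa (1 kg/m² of water = 1 mm).
Layer 100–78 kPa: Δp = 220 hPa = 22000 Pa, q̄ = 0.016 kg/kg → 0.016 × 22000 / 9.8 = 35.92 mm
Layer 78–74 kPa: Δp = 40 hPa = 4000 Pa, q̄ = 0.01 kg/kg → 0.01 × 4000 / 9.8 = 4.08 mm
Layer 74–66 kPa: Δp = 80 hPa = 8000 Pa, q̄ = 0.0062 kg/kg → 0.0062 × 8000 / 9.8 = 5.06 mm
Layer 66–40 kPa: Δp = 260 hPa = 26000 Pa, q̄ = 0.0031 kg/kg → 0.0031 × 26000 / 9.8 = 8.22 mm
PW = 35.92 + 4.08 + 5.06 + 8.22 = 53.28 ≈ 53.3 mm.
Rainfall = ε × PW = 0.33 × 53.3 = 17.6 mm.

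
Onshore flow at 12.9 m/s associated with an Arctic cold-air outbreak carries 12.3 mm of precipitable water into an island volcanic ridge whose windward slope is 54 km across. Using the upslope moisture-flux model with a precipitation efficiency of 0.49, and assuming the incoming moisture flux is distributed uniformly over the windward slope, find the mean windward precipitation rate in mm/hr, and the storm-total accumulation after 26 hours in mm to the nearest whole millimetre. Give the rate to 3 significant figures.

R ≈ 5.18 mm/hr; total ≈ 135 mm

Incoming column moisture flux per unit ridge length: F = V × PW = 12.9 × 12.3 = 158.67 mm·m/s.
Spread over the 54 km slope with efficiency ε = 0.49: R = ε·F/W = 0.49 × 158.67 / 54000 m = 1.440e-03 mm/s.
R = 1.440e-03 × 3600 = 5.18 mm/hr.
Over 26 h: total = 5.18 × 26 = 134.68 ≈ 135 mm.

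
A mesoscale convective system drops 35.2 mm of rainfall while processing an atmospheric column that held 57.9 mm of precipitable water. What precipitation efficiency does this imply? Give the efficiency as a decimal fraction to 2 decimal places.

ε = rainfall / PW = 35.2 / 57.9 = 0.61.

ε ≈ 0.61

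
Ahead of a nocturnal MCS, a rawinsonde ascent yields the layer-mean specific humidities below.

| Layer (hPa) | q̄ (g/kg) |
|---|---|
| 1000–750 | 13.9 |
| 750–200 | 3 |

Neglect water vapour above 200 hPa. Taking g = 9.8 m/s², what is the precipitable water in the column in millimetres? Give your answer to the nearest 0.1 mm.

PW ≈ 52.3 mm

Precipitable water is the column-integrated vapour mass per unit area: PW = (1/g) Σ q̄ Δp, with q in kg/kg and Δp in Pa (1 kg/m² of water = 1 mm).
Layer 1000–750 hPa: Δp = 250 hPa = 25000 Pa, q̄ = 0.0139 kg/kg → 0.0139 × 25000 / 9.8 = 35.46 mm
Layer 750–200 hPa: Δp = 550 hPa = 55000 Pa, q̄ = 0.003 kg/kg → 0.003 × 55000 / 9.8 = 16.84 mm
PW = 35.46 + 16.84 = 52.30 ≈ 52.3 mm.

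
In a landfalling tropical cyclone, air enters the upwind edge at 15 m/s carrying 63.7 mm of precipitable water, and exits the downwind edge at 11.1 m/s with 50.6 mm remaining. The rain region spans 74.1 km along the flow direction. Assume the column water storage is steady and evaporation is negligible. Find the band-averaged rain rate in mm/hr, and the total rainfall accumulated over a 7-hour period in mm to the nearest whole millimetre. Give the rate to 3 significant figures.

Column moisture flux per unit crosswind length is F = V × PW.
Inflow: F_in = 15 × 63.7 = 955.5 mm·m/s
Outflow: F_out = 11.1 × 50.6 = 561.66 mm·m/s
Steady-state rate R = (F_in − F_out)/L = (955.5 − 561.66) / 74100 m = 5.315e-03 mm/s.
R = 5.315e-03 × 3600 = 19.1 mm/hr.
Over 7 h: total = 19.1 × 7 = 133.7 ≈ 134 mm.

R ≈ 19.1 mm/hr; total ≈ 134 mm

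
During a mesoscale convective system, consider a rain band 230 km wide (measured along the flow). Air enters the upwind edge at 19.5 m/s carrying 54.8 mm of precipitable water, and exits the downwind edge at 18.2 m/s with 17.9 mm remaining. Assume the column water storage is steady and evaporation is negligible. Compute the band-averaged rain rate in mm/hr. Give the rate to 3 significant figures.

R ≈ 11.6 mm/hr

Column moisture flux per unit crosswind length is F = V × PW.
Inflow: F_in = 19.5 × 54.8 = 1068.6 mm·m/s
Outflow: F_out = 18.2 × 17.9 = 325.78 mm·m/s
Steady-state rate R = (F_in − F_out)/L = (1068.6 − 325.78) / 230000 m = 3.230e-03 mm/s.
R = 3.230e-03 × 3600 = 11.6 mm/hr.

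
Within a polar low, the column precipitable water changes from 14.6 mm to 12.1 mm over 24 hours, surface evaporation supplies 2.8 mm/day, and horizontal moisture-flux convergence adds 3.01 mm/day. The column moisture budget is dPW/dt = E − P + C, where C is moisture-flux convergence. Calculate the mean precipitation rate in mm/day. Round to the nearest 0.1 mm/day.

P ≈ 8.3 mm/day

dPW/dt = (12.1 − 14.6) mm / (24/24 day) = -2.500 mm/day.
P = E + C − dPW/dt = 2.8 + (3.01) − (-2.500) = 8.3 mm/day.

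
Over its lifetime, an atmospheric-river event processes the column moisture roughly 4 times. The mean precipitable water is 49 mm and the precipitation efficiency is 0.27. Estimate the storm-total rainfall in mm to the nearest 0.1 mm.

Each cycle deposits ε × PW = 0.27 × 49 = 13.23 mm.
Over 4 cycles: 4 × 13.23 = 52.9 mm.

rainfall ≈ 52.9 mm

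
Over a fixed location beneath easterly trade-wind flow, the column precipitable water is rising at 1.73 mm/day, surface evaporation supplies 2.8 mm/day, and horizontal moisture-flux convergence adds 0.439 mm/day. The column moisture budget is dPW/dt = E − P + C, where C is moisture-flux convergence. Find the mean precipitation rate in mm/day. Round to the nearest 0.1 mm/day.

P ≈ 1.5 mm/day

dPW/dt = +1.73 mm/day.
P = E + C − dPW/dt = 2.8 + (0.439) − (+1.73) = 1.5 mm/day.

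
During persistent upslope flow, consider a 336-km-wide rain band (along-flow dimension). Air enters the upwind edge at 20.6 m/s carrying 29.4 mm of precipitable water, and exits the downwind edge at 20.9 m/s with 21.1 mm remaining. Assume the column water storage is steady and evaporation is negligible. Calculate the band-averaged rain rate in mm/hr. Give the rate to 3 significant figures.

Column moisture flux per unit crosswind length is F = V × PW.
Inflow: F_in = 20.6 × 29.4 = 605.64 mm·m/s
Outflow: F_out = 20.9 × 21.1 = 440.99 mm·m/s
Steady-state rate R = (F_in − F_out)/L = (605.64 − 440.99) / 336000 m = 4.900e-04 mm/s.
R = 4.900e-04 × 3600 = 1.76 mm/hr.

R ≈ 1.76 mm/hr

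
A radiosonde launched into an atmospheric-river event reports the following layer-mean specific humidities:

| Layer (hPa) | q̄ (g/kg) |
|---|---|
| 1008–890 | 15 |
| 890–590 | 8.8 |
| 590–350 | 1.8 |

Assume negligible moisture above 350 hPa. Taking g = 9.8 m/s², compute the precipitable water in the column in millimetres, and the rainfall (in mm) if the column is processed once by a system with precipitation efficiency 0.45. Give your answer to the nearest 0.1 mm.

PW ≈ 49.4 mm; rainfall ≈ 22.2 mm

Precipitable water is the column-integrated vapour mass per unit area: PW = (1/g) Σ q̄ Δp, with q in kg/kg and Δp in Pa (1 kg/m² of water = 1 mm).
Layer 1008–890 hPa: Δp = 118 hPa = 11800 Pa, q̄ = 0.015 kg/kg → 0.015 × 11800 / 9.8 = 18.06 mm
Layer 890–590 hPa: Δp = 300 hPa = 30000 Pa, q̄ = 0.0088 kg/kg → 0.0088 × 30000 / 9.8 = 26.94 mm
Layer 590–350 hPa: Δp = 240 hPa = 24000 Pa, q̄ = 0.0018 kg/kg → 0.0018 × 24000 / 9.8 = 4.41 mm
PW = 18.06 + 26.94 + 4.41 = 49.41 ≈ 49.4 mm.
Rainfall = ε × PW = 0.45 × 49.4 = 22.2 mm.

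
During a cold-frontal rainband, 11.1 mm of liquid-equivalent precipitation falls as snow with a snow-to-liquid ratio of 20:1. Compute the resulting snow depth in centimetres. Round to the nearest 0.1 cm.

snow depth ≈ 22.2 cm

Snow depth = liquid × ratio = 11.1 mm × 20 = 222 mm = 22.2 cm.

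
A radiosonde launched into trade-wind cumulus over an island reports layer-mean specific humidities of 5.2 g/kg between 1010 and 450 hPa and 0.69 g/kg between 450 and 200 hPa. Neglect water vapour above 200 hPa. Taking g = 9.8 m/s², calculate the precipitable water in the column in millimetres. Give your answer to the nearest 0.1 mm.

PW ≈ 31.5 mm

Precipitable water is the column-integrated vapour mass per unit area: PW = (1/g) Σ q̄ Δp, with q in kg/kg and Δp in Pa (1 kg/m² of water = 1 mm).
Layer 1010–450 hPa: Δp = 560 hPa = 56000 Pa, q̄ = 0.0052 kg/kg → 0.0052 × 56000 / 9.8 = 29.71 mm
Layer 450–200 hPa: Δp = 250 hPa = 25000 Pa, q̄ = 0.00069 kg/kg → 0.00069 × 25000 / 9.8 = 1.76 mm
PW = 29.71 + 1.76 = 31.47 ≈ 31.5 mm.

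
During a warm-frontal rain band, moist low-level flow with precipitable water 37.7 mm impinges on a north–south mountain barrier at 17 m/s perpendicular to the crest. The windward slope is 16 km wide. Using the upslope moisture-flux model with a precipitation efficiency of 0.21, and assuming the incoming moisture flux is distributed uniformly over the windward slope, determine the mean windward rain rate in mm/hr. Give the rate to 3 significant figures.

R ≈ 30.3 mm/hr

Incoming column moisture flux per unit ridge length: F = V × PW = 17 × 37.7 = 640.9 mm·m/s.
Spread over the 16 km slope with efficiency ε = 0.21: R = ε·F/W = 0.21 × 640.9 / 16000 m = 8.412e-03 mm/s.
R = 8.412e-03 × 3600 = 30.3 mm/hr.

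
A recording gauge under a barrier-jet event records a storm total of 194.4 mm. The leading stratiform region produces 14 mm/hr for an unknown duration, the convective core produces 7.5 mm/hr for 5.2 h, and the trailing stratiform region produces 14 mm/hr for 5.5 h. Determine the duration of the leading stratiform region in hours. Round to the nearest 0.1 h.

duration ≈ 5.6 h

Known phases: 7.5 × 5.2 + 14 × 5.5 = 39 + 77 = 116 mm.
Remaining depth = 194.4 − 116 = 78.4 mm.
Duration = 78.4 / 14 = 5.6 h.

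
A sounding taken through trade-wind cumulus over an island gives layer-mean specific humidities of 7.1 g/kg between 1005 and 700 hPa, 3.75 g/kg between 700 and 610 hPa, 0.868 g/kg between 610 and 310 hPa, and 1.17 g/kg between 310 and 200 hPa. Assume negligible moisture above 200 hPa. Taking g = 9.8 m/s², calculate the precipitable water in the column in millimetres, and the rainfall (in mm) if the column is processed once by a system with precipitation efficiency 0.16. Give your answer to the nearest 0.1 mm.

Precipitable water is the column-integrated vapour mass per unit area: PW = (1/g) Σ q̄ Δp, with q in kg/kg and Δp in Pa (1 kg/m² of water = 1 mm).
Layer 1005–700 hPa: Δp = 305 hPa = 30500 Pa, q̄ = 0.0071 kg/kg → 0.0071 × 30500 / 9.8 = 22.10 mm
Layer 700–610 hPa: Δp = 90 hPa = 9000 Pa, q̄ = 0.00375 kg/kg → 0.00375 × 9000 / 9.8 = 3.44 mm
Layer 610–310 hPa: Δp = 300 hPa = 30000 Pa, q̄ = 0.000868 kg/kg → 0.000868 × 30000 / 9.8 = 2.66 mm
Layer 310–200 hPa: Δp = 110 hPa = 11000 Pa, q̄ = 0.00117 kg/kg → 0.00117 × 11000 / 9.8 = 1.31 mm
PW = 22.10 + 3.44 + 2.66 + 1.31 = 29.51 ≈ 29.5 mm.
Rainfall = ε × PW = 0.16 × 29.5 = 4.7 mm.

PW ≈ 29.5 mm; rainfall ≈ 4.7 mm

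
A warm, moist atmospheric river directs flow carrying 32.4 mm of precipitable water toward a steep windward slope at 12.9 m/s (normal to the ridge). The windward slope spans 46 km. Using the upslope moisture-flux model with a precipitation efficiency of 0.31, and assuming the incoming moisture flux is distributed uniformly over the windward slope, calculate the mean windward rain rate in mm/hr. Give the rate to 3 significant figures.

Incoming column moisture flux per unit ridge length: F = V × PW = 12.9 × 32.4 = 417.96 mm·m/s.
Spread over the 46 km slope with efficiency ε = 0.31: R = ε·F/W = 0.31 × 417.96 / 46000 m = 2.817e-03 mm/s.
R = 2.817e-03 × 3600 = 10.1 mm/hr.

R ≈ 10.1 mm/hr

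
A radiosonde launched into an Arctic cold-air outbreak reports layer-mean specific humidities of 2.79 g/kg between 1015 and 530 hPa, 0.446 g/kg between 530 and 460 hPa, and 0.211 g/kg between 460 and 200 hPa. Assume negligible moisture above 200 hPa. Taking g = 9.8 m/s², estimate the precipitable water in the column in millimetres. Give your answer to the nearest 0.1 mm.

Precipitable water is the column-integrated vapour mass per unit area: PW = (1/g) Σ q̄ Δp, with q in kg/kg and Δp in Pa (1 kg/m² of water = 1 mm).
Layer 1015–530 hPa: Δp = 485 hPa = 48500 Pa, q̄ = 0.00279 kg/kg → 0.00279 × 48500 / 9.8 = 13.81 mm
Layer 530–460 hPa: Δp = 70 hPa = 7000 Pa, q̄ = 0.000446 kg/kg → 0.000446 × 7000 / 9.8 = 0.32 mm
Layer 460–200 hPa: Δp = 260 hPa = 26000 Pa, q̄ = 0.000211 kg/kg → 0.000211 × 26000 / 9.8 = 0.56 mm
PW = 13.81 + 0.32 + 0.56 = 14.69 ≈ 14.7 mm.

PW ≈ 14.7 mm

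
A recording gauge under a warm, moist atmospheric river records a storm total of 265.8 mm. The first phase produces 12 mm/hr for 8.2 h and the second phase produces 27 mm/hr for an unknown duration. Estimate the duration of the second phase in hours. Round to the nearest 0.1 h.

Known phases: 12 × 8.2 = 98.4 mm.
Remaining depth = 265.8 − 98.4 = 167.4 mm.
Duration = 167.4 / 27 = 6.2 h.

duration ≈ 6.2 h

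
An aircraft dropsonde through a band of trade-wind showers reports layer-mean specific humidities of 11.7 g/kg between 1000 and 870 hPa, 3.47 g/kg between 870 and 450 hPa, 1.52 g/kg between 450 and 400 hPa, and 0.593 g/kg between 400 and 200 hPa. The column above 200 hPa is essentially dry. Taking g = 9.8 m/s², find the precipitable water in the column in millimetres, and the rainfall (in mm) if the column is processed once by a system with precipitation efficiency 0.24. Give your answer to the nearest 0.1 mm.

Precipitable water is the column-integrated vapour mass per unit area: PW = (1/g) Σ q̄ Δp, with q in kg/kg and Δp in Pa (1 kg/m² of water = 1 mm).
Layer 1000–870 hPa: Δp = 130 hPa = 13000 Pa, q̄ = 0.0117 kg/kg → 0.0117 × 13000 / 9.8 = 15.52 mm
Layer 870–450 hPa: Δp = 420 hPa = 42000 Pa, q̄ = 0.00347 kg/kg → 0.00347 × 42000 / 9.8 = 14.87 mm
Layer 450–400 hPa: Δp = 50 hPa = 5000 Pa, q̄ = 0.00152 kg/kg → 0.00152 × 5000 / 9.8 = 0.78 mm
Layer 400–200 hPa: Δp = 200 hPa = 20000 Pa, q̄ = 0.000593 kg/kg → 0.000593 × 20000 / 9.8 = 1.21 mm
PW = 15.52 + 14.87 + 0.78 + 1.21 = 32.38 ≈ 32.4 mm.
Rainfall = ε × PW = 0.24 × 32.4 = 7.8 mm.

PW ≈ 32.4 mm; rainfall ≈ 7.8 mm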